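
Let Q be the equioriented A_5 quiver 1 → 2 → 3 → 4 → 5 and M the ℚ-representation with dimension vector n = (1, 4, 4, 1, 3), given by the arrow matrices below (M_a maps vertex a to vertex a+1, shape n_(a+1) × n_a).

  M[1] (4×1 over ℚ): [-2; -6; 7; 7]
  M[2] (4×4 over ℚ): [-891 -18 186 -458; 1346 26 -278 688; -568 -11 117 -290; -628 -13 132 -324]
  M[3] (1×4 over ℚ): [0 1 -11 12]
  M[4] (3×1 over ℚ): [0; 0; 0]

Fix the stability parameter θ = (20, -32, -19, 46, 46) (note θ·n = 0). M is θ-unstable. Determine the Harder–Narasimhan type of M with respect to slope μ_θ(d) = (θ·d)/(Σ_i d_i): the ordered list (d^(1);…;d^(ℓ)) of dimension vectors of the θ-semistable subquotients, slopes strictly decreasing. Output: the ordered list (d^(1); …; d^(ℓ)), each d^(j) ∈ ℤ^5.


Via rank(M_{q-1}∘⋯∘M_p): M ≅ I[1,4], I[2,3]^3, I[5,5]^3.
μ_θ-semistable layers: μ^(1)=46; μ^(2)=-31/3; μ^(3)=-19; μ^(4)=-32

((0, 0, 0, 1, 3); (1, 1, 1, 0, 0); (0, 0, 3, 0, 0); (0, 3, 0, 0, 0))


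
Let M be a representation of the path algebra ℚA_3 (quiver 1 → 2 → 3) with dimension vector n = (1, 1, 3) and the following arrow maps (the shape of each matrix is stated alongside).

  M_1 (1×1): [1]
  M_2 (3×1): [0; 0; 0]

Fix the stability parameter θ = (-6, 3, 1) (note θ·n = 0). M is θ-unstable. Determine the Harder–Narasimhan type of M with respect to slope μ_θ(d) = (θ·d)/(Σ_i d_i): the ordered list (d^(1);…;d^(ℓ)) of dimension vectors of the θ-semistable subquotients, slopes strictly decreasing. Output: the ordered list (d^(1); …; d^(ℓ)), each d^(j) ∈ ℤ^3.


Via rank(M_{q-1}∘⋯∘M_p): M ≅ I[1,2], I[3,3]^3.
μ_θ-semistable layers: μ^(1)=3; μ^(2)=1; μ^(3)=-6

((0, 1, 0); (0, 0, 3); (1, 0, 0))


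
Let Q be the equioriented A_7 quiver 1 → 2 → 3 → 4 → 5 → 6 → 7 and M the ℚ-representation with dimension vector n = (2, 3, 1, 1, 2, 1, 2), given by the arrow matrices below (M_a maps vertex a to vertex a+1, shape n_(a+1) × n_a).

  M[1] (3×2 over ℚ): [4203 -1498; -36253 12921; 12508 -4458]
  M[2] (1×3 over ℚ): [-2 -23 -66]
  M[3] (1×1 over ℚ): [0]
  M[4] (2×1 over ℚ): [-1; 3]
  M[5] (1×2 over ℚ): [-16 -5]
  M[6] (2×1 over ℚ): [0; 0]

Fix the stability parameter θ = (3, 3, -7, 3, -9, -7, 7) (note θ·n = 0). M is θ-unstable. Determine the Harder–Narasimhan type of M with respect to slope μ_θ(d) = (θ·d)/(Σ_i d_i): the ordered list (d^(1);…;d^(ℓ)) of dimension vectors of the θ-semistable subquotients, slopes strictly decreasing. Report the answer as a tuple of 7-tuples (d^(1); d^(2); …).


Via rank(M_{q-1}∘⋯∘M_p): M ≅ I[1,2], I[1,3], I[2,2], I[4,6], I[5,5], I[7,7]^2.
μ_θ-semistable layers: μ^(1)=7; μ^(2)=3; μ^(3)=-1/3; μ^(4)=-13/3; μ^(5)=-9

((0, 0, 0, 0, 0, 0, 2); (1, 2, 0, 0, 0, 0, 0); (1, 1, 1, 0, 0, 0, 0); (0, 0, 0, 1, 1, 1, 0); (0, 0, 0, 0, 1, 0, 0))


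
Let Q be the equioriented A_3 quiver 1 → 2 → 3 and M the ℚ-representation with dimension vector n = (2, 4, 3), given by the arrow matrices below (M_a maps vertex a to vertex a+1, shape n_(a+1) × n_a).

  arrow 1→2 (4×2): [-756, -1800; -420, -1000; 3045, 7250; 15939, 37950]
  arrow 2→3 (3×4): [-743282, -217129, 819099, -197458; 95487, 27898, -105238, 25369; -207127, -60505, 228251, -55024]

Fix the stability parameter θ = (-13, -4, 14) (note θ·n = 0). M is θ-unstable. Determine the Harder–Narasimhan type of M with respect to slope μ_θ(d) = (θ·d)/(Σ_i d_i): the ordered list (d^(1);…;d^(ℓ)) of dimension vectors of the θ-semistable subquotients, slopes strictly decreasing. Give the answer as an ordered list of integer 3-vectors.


Interval decomposition of M: I[1,1], I[1,3], I[2,2], I[2,3]^2.
HN type (ℓ=3): μ^(1)=14; μ^(2)=-4; μ^(3)=-13

((0, 0, 3); (0, 4, 0); (2, 0, 0))


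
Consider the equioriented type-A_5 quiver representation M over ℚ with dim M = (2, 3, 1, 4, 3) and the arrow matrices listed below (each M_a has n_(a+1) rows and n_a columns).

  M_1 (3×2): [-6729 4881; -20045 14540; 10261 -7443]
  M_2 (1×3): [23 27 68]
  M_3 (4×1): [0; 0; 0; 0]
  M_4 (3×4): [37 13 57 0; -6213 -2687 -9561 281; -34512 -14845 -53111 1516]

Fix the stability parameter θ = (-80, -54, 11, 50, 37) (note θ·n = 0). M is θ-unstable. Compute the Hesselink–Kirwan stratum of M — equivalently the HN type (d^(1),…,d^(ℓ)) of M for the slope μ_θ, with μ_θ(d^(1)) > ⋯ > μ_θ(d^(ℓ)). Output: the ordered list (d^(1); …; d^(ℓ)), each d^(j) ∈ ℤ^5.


Interval decomposition of M: I[1,2], I[1,3], I[2,2], I[4,4], I[4,5]^3.
HN type (ℓ=5): μ^(1)=50; μ^(2)=87/2; μ^(3)=11; μ^(4)=-54; μ^(5)=-80

((0, 0, 0, 1, 0); (0, 0, 0, 3, 3); (0, 0, 1, 0, 0); (0, 3, 0, 0, 0); (2, 0, 0, 0, 0))


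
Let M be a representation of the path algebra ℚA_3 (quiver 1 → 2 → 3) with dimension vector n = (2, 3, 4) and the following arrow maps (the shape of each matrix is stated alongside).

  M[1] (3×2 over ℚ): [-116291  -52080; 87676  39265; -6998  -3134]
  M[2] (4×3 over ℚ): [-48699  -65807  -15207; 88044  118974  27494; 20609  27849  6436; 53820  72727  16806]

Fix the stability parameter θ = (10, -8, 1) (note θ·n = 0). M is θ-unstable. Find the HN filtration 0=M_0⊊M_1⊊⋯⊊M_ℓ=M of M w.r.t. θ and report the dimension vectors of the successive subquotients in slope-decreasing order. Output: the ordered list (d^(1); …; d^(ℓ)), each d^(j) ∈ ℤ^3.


Via rank(M_{q-1}∘⋯∘M_p): M ≅ I[1,3]^2, I[2,3], I[3,3].
μ_θ-semistable layers: μ^(1)=1; μ^(2)=-8

((2, 2, 4); (0, 1, 0))


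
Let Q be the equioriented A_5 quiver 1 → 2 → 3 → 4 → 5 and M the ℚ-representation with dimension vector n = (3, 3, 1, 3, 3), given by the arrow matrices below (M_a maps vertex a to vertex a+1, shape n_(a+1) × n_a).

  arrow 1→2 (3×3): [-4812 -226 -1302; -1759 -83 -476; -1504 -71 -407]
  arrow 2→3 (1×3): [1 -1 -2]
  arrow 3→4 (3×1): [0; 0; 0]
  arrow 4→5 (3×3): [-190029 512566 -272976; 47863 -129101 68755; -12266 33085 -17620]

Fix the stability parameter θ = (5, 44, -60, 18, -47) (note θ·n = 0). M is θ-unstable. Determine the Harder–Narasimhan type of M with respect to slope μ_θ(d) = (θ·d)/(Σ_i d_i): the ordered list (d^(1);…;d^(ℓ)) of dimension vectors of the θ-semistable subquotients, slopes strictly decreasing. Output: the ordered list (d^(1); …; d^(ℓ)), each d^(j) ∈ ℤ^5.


Barcode: M ≅ I[1,1], I[1,2], I[1,3], I[2,2], I[4,5]^3. HN layers by μ_θ (4 steps, strictly decreasing):
  μ^(1)=44; μ^(2)=5; μ^(3)=-11/3; μ^(4)=-29/2

((0, 2, 0, 0, 0); (2, 0, 0, 0, 0); (1, 1, 1, 0, 0); (0, 0, 0, 3, 3))


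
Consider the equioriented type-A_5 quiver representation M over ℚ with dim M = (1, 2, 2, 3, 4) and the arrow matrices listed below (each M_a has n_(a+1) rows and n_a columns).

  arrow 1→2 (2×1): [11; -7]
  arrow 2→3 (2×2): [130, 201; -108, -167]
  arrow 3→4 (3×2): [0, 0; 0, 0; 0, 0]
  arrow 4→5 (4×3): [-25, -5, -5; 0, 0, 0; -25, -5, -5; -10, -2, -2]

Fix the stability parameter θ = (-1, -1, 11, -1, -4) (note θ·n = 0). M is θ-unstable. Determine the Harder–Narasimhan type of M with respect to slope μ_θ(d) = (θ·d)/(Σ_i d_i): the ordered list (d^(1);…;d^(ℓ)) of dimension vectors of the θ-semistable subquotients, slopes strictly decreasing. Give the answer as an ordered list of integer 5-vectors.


Via rank(M_{q-1}∘⋯∘M_p): M ≅ I[1,3], I[2,3], I[4,4]^2, I[4,5], I[5,5]^3.
μ_θ-semistable layers: μ^(1)=11; μ^(2)=-1; μ^(3)=-5/2; μ^(4)=-4

((0, 0, 2, 0, 0); (1, 2, 0, 2, 0); (0, 0, 0, 1, 1); (0, 0, 0, 0, 3))


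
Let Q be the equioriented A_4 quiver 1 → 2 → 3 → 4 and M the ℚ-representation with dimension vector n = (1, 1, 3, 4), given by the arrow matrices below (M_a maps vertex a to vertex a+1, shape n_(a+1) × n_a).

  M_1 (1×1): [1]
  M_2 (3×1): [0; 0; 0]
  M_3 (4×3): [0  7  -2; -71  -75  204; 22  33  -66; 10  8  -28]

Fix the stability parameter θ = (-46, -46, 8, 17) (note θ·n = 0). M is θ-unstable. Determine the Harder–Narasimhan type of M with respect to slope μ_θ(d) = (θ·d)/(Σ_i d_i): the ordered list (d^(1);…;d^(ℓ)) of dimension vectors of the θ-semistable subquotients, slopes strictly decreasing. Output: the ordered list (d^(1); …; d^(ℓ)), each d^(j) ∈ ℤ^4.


Barcode: M ≅ I[1,2], I[3,3], I[3,4]^2, I[4,4]^2. HN layers by μ_θ (3 steps, strictly decreasing):
  μ^(1)=17; μ^(2)=8; μ^(3)=-46

((0, 0, 0, 4); (0, 0, 3, 0); (1, 1, 0, 0))


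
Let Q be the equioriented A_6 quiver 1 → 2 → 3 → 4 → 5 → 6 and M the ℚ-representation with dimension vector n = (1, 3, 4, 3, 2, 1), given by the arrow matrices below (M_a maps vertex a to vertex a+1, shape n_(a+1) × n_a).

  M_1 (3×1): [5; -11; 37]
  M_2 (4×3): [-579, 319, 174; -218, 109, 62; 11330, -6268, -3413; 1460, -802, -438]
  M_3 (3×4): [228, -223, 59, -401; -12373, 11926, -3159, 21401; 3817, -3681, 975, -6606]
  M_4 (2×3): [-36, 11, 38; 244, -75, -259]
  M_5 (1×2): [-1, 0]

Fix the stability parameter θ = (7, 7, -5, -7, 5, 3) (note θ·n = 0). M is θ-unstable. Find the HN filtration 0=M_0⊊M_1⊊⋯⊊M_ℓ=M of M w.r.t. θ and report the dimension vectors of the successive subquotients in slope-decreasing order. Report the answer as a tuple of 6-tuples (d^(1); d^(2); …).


Interval decomposition of M: I[1,6], I[2,4], I[2,5], I[3,3].
HN type (ℓ=5): μ^(1)=5; μ^(2)=4; μ^(3)=1/2; μ^(4)=-5/3; μ^(5)=-5

((0, 0, 0, 0, 1, 0); (0, 0, 0, 0, 1, 1); (1, 1, 1, 1, 0, 0); (0, 2, 2, 2, 0, 0); (0, 0, 1, 0, 0, 0))


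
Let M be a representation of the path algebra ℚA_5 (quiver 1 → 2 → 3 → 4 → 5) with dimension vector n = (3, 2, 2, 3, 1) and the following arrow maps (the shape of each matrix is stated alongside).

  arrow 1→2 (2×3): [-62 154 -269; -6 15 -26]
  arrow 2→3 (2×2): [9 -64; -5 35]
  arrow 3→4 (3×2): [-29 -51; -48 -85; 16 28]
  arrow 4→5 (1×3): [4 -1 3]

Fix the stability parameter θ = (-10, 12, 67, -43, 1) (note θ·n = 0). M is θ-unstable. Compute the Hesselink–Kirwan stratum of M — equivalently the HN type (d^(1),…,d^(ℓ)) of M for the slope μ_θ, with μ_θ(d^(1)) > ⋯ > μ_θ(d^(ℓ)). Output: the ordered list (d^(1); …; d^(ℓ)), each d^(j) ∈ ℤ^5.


Interval decomposition of M: I[1,1], I[1,4], I[1,5], I[4,4].
HN type (ℓ=4): μ^(1)=12; μ^(2)=37/4; μ^(3)=-10; μ^(4)=-43

((0, 1, 1, 1, 0); (0, 1, 1, 1, 1); (3, 0, 0, 0, 0); (0, 0, 0, 1, 0))


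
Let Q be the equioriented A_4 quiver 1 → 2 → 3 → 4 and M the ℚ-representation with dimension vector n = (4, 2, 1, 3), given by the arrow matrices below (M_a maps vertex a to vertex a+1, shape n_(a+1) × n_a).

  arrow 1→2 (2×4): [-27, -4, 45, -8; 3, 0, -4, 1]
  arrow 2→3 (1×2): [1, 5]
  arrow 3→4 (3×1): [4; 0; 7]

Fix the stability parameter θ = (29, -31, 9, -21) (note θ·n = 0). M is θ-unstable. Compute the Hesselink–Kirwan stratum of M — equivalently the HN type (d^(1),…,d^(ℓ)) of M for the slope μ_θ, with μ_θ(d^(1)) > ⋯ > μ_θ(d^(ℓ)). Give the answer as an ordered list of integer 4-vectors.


Via rank(M_{q-1}∘⋯∘M_p): M ≅ I[1,1]^2, I[1,2], I[1,4], I[4,4]^2.
μ_θ-semistable layers: μ^(1)=29; μ^(2)=-1; μ^(3)=-7/2; μ^(4)=-21

((2, 0, 0, 0); (1, 1, 0, 0); (1, 1, 1, 1); (0, 0, 0, 2))


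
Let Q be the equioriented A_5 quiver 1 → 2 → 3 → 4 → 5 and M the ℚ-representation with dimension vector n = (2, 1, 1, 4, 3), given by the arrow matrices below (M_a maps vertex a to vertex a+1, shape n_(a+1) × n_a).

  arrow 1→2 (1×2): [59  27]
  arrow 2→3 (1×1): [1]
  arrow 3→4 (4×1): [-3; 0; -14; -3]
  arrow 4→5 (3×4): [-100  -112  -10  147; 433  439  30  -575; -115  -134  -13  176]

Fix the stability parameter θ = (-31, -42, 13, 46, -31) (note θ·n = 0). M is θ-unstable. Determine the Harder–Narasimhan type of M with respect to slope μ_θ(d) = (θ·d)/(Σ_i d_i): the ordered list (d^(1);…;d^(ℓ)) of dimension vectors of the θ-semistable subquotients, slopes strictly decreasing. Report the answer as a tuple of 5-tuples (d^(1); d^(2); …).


Interval decomposition of M: I[1,1], I[1,5], I[4,4], I[4,5]^2.
HN type (ℓ=5): μ^(1)=46; μ^(2)=28/3; μ^(3)=15/2; μ^(4)=-31; μ^(5)=-73/2

((0, 0, 0, 1, 0); (0, 0, 1, 1, 1); (0, 0, 0, 2, 2); (1, 0, 0, 0, 0); (1, 1, 0, 0, 0))


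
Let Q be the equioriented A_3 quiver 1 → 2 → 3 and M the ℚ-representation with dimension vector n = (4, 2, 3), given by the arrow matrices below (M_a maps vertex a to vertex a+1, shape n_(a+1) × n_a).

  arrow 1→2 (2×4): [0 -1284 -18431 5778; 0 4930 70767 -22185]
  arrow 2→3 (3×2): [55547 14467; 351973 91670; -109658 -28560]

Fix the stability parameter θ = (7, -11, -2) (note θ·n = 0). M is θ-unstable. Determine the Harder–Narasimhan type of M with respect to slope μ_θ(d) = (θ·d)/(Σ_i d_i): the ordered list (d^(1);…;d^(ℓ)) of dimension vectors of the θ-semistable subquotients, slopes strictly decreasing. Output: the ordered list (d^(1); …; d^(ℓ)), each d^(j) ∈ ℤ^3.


Via rank(M_{q-1}∘⋯∘M_p): M ≅ I[1,1]^2, I[1,3]^2, I[3,3].
μ_θ-semistable layers: μ^(1)=7; μ^(2)=-2

((2, 0, 0); (2, 2, 3))


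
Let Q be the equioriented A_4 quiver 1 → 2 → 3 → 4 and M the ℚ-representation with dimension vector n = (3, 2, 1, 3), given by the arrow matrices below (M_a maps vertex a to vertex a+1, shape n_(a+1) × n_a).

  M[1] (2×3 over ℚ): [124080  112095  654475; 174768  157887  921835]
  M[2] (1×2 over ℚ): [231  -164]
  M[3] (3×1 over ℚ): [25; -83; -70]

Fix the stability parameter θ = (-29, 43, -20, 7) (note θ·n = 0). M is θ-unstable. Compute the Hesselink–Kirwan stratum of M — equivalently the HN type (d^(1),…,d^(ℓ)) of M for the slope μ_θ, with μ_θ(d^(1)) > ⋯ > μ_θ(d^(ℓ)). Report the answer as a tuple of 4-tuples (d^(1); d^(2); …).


Interval decomposition of M: I[1,1]^2, I[1,4], I[2,2], I[4,4]^2.
HN type (ℓ=4): μ^(1)=43; μ^(2)=10; μ^(3)=7; μ^(4)=-29

((0, 1, 0, 0); (0, 1, 1, 1); (0, 0, 0, 2); (3, 0, 0, 0))


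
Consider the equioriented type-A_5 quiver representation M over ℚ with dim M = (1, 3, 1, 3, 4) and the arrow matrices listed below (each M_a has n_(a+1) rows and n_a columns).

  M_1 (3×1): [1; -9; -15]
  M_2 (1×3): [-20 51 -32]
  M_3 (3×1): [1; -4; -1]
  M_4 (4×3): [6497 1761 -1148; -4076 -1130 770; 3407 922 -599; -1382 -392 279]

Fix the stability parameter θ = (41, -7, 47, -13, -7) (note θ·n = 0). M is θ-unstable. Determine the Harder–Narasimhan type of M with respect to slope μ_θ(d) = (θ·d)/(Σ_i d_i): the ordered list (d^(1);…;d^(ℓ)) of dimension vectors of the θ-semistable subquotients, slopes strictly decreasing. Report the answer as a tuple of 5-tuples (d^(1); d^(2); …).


Interval decomposition of M: I[1,5], I[2,2]^2, I[4,5]^2, I[5,5].
HN type (ℓ=3): μ^(1)=61/5; μ^(2)=-7; μ^(3)=-13

((1, 1, 1, 1, 1); (0, 2, 0, 0, 3); (0, 0, 0, 2, 0))


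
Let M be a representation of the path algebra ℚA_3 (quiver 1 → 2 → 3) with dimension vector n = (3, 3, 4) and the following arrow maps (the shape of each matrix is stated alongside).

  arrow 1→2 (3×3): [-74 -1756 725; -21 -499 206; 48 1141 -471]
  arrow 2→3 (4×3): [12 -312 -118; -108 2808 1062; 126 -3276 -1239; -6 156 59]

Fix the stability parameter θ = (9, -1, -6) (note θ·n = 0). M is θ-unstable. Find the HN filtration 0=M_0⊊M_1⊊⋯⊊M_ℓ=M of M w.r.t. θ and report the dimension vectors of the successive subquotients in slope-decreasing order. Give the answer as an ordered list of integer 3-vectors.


Barcode: M ≅ I[1,2]^2, I[1,3], I[3,3]^3. HN layers by μ_θ (3 steps, strictly decreasing):
  μ^(1)=4; μ^(2)=2/3; μ^(3)=-6

((2, 2, 0); (1, 1, 1); (0, 0, 3))


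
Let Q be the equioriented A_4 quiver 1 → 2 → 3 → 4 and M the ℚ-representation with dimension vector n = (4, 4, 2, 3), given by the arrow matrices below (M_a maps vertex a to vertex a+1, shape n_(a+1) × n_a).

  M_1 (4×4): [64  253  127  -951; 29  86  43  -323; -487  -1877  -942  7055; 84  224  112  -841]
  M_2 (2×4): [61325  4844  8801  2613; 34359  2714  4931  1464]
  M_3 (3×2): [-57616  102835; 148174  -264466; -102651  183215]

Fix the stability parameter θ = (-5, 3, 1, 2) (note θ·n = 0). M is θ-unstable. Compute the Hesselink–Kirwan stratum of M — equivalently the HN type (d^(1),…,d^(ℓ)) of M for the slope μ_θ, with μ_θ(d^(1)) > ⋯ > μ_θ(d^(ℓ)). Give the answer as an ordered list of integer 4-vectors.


Interval decomposition of M: I[1,1], I[1,2], I[1,4]^2, I[2,2], I[4,4].
HN type (ℓ=3): μ^(1)=3; μ^(2)=2; μ^(3)=-5

((0, 2, 0, 0); (0, 2, 2, 3); (4, 0, 0, 0))


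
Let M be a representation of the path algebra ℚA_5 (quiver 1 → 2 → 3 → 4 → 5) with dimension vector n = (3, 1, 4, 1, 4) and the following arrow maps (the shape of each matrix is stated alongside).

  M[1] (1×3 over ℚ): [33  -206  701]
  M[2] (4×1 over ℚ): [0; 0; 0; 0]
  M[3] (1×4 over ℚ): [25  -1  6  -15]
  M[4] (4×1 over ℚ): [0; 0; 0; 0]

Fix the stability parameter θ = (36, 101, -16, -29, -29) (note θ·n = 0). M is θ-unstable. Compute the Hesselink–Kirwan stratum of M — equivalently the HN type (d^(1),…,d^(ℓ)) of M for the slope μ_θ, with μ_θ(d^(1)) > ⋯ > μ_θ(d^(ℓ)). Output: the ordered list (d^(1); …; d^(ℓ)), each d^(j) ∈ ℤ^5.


Barcode: M ≅ I[1,1]^2, I[1,2], I[3,3]^3, I[3,4], I[5,5]^4. HN layers by μ_θ (5 steps, strictly decreasing):
  μ^(1)=101; μ^(2)=36; μ^(3)=-16; μ^(4)=-45/2; μ^(5)=-29

((0, 1, 0, 0, 0); (3, 0, 0, 0, 0); (0, 0, 3, 0, 0); (0, 0, 1, 1, 0); (0, 0, 0, 0, 4))


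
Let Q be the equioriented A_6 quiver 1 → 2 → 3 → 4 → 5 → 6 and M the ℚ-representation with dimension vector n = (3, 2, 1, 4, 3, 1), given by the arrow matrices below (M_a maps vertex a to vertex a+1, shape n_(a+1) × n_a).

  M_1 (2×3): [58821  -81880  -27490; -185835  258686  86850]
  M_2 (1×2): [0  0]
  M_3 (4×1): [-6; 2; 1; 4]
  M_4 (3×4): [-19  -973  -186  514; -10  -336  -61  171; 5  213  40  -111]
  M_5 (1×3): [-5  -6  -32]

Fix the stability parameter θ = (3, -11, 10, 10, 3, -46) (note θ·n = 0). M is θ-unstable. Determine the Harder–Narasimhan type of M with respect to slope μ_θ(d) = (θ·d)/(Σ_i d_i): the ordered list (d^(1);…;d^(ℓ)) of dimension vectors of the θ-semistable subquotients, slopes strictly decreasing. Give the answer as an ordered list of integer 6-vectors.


Barcode: M ≅ I[1,1], I[1,2]^2, I[3,5], I[4,4], I[4,5], I[4,6]. HN layers by μ_θ (6 steps, strictly decreasing):
  μ^(1)=10; μ^(2)=23/3; μ^(3)=13/2; μ^(4)=3; μ^(5)=-4; μ^(6)=-11

((0, 0, 0, 1, 0, 0); (0, 0, 1, 1, 1, 0); (0, 0, 0, 1, 1, 0); (1, 0, 0, 0, 0, 0); (2, 2, 0, 0, 0, 0); (0, 0, 0, 1, 1, 1))


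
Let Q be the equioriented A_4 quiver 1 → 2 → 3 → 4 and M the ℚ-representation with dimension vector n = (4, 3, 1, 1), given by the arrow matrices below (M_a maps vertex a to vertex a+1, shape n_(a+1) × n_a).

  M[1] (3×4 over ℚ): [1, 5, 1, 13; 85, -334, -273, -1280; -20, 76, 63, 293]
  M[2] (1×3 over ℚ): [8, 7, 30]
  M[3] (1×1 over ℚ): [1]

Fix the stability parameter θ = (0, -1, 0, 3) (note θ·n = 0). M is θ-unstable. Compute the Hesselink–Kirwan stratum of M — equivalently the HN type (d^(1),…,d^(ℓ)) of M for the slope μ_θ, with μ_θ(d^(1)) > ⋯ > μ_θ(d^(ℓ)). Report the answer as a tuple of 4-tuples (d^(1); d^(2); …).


Via rank(M_{q-1}∘⋯∘M_p): M ≅ I[1,1], I[1,2]^2, I[1,4].
μ_θ-semistable layers: μ^(1)=3; μ^(2)=0; μ^(3)=-1/2

((0, 0, 0, 1); (1, 0, 1, 0); (3, 3, 0, 0))


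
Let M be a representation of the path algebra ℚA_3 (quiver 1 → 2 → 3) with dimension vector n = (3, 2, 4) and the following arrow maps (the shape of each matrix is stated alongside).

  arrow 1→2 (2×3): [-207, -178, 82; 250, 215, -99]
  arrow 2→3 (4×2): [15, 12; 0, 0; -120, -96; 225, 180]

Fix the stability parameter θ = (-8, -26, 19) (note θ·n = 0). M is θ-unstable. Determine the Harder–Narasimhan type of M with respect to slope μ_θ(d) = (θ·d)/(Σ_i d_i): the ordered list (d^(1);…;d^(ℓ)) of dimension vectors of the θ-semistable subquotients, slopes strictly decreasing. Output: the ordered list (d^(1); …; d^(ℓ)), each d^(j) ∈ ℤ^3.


Barcode: M ≅ I[1,1], I[1,2], I[1,3], I[3,3]^3. HN layers by μ_θ (3 steps, strictly decreasing):
  μ^(1)=19; μ^(2)=-8; μ^(3)=-17

((0, 0, 4); (1, 0, 0); (2, 2, 0))


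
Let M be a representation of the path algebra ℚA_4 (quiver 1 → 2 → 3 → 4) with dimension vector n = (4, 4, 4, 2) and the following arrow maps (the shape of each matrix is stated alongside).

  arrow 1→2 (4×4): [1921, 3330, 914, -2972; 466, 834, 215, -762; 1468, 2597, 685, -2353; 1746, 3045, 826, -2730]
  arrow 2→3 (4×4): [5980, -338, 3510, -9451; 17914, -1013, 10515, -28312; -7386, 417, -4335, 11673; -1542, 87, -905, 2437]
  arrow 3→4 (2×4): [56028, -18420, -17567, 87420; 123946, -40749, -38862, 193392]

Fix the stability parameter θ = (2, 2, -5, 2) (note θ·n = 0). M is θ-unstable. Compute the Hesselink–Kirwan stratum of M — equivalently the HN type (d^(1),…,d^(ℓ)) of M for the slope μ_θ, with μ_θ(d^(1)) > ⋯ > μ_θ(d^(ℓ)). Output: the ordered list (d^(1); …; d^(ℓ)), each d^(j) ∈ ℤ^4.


Via rank(M_{q-1}∘⋯∘M_p): M ≅ I[1,2]^2, I[1,4]^2, I[3,3]^2.
μ_θ-semistable layers: μ^(1)=2; μ^(2)=-1/3; μ^(3)=-5

((2, 2, 0, 2); (2, 2, 2, 0); (0, 0, 2, 0))


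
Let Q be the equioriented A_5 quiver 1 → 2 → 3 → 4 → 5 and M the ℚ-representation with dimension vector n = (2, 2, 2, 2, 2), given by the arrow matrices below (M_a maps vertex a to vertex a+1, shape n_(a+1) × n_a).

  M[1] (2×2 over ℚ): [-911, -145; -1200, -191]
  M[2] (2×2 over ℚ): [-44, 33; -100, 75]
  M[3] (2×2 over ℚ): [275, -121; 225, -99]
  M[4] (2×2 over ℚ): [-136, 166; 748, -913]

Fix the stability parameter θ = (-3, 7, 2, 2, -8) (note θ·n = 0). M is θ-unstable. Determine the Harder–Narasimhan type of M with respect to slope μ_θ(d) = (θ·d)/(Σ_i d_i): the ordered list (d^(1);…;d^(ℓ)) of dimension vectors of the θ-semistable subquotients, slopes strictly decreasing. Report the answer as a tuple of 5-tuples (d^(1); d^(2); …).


Via rank(M_{q-1}∘⋯∘M_p): M ≅ I[1,2], I[1,3], I[3,5], I[4,4], I[5,5].
μ_θ-semistable layers: μ^(1)=7; μ^(2)=9/2; μ^(3)=2; μ^(4)=-4/3; μ^(5)=-3; μ^(6)=-8

((0, 1, 0, 0, 0); (0, 1, 1, 0, 0); (0, 0, 0, 1, 0); (0, 0, 1, 1, 1); (2, 0, 0, 0, 0); (0, 0, 0, 0, 1))


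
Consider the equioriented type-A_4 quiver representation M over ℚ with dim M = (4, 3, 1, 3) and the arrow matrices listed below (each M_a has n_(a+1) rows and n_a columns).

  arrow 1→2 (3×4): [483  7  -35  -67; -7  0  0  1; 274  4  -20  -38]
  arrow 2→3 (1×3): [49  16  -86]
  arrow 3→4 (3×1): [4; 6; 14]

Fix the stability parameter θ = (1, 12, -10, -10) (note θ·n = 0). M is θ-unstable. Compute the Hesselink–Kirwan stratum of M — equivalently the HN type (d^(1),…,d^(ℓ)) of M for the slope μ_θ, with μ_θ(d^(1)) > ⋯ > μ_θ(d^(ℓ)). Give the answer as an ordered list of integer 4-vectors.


Via rank(M_{q-1}∘⋯∘M_p): M ≅ I[1,1]^2, I[1,2], I[1,4], I[2,2], I[4,4]^2.
μ_θ-semistable layers: μ^(1)=12; μ^(2)=1; μ^(3)=-7/4; μ^(4)=-10

((0, 2, 0, 0); (3, 0, 0, 0); (1, 1, 1, 1); (0, 0, 0, 2))


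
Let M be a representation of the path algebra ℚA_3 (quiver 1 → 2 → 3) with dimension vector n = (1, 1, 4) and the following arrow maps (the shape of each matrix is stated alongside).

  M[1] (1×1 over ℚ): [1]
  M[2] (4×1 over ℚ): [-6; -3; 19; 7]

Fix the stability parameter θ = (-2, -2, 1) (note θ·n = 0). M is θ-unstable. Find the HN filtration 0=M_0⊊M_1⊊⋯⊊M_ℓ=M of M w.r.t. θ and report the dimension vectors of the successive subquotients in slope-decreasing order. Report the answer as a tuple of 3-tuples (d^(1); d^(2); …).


Via rank(M_{q-1}∘⋯∘M_p): M ≅ I[1,3], I[3,3]^3.
μ_θ-semistable layers: μ^(1)=1; μ^(2)=-2

((0, 0, 4); (1, 1, 0))


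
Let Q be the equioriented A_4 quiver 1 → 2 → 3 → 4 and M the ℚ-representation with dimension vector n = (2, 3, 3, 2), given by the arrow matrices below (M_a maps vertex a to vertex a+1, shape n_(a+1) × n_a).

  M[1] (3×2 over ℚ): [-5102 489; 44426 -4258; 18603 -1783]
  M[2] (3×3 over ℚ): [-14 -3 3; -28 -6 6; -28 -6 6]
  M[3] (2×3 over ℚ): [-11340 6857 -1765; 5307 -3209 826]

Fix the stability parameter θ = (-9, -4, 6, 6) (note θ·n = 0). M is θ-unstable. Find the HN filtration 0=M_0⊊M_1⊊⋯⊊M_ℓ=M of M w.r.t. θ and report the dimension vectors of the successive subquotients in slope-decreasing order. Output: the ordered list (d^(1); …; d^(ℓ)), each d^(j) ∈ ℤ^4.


Barcode: M ≅ I[1,2], I[1,4], I[2,2], I[3,3], I[3,4]. HN layers by μ_θ (3 steps, strictly decreasing):
  μ^(1)=6; μ^(2)=-4; μ^(3)=-9

((0, 0, 3, 2); (0, 3, 0, 0); (2, 0, 0, 0))


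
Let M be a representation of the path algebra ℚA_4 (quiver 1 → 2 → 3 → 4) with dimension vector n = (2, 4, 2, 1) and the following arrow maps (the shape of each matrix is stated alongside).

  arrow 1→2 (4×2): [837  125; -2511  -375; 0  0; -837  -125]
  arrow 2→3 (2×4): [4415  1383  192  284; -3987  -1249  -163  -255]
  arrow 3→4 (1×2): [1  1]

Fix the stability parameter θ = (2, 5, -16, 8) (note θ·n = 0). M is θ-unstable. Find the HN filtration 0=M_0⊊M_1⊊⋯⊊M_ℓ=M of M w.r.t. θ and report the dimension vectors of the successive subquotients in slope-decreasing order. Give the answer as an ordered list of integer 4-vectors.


Via rank(M_{q-1}∘⋯∘M_p): M ≅ I[1,1], I[1,4], I[2,2]^2, I[2,3].
μ_θ-semistable layers: μ^(1)=8; μ^(2)=5; μ^(3)=2; μ^(4)=-3; μ^(5)=-11/2

((0, 0, 0, 1); (0, 2, 0, 0); (1, 0, 0, 0); (1, 1, 1, 0); (0, 1, 1, 0))


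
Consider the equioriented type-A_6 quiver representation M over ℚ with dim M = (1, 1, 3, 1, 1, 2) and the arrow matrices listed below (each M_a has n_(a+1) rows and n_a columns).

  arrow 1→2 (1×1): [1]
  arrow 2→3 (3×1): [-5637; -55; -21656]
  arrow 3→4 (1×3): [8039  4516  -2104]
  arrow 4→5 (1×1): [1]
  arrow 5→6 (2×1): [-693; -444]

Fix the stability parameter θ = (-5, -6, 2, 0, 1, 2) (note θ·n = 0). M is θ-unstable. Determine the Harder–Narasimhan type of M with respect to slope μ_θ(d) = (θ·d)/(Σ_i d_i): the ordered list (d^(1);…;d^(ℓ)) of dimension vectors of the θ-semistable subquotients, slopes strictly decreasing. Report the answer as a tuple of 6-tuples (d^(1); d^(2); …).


Via rank(M_{q-1}∘⋯∘M_p): M ≅ I[1,6], I[3,3]^2, I[6,6].
μ_θ-semistable layers: μ^(1)=2; μ^(2)=1; μ^(3)=-11/2

((0, 0, 2, 0, 0, 2); (0, 0, 1, 1, 1, 0); (1, 1, 0, 0, 0, 0))


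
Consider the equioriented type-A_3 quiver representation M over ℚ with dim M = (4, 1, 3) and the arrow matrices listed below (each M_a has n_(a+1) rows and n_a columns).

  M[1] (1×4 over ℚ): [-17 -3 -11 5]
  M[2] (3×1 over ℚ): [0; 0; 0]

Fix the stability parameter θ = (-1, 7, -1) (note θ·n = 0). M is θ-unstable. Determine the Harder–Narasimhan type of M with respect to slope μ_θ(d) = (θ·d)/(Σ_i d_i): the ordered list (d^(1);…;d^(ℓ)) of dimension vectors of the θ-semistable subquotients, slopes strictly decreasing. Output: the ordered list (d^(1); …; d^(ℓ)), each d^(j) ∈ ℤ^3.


Barcode: M ≅ I[1,1]^3, I[1,2], I[3,3]^3. HN layers by μ_θ (2 steps, strictly decreasing):
  μ^(1)=7; μ^(2)=-1

((0, 1, 0); (4, 0, 3))


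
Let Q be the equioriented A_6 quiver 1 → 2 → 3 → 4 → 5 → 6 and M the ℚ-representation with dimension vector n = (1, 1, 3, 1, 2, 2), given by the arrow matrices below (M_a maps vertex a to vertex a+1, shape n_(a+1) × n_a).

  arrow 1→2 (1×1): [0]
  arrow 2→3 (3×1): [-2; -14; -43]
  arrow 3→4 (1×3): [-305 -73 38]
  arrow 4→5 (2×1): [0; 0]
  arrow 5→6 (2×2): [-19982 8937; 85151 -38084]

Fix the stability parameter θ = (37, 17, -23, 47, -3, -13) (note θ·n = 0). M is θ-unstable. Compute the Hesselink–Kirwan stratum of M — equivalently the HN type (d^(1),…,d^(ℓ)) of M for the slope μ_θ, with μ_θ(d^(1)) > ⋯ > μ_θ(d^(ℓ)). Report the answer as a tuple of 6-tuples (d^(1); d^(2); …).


Interval decomposition of M: I[1,1], I[2,4], I[3,3]^2, I[5,6]^2.
HN type (ℓ=5): μ^(1)=47; μ^(2)=37; μ^(3)=-3; μ^(4)=-8; μ^(5)=-23

((0, 0, 0, 1, 0, 0); (1, 0, 0, 0, 0, 0); (0, 1, 1, 0, 0, 0); (0, 0, 0, 0, 2, 2); (0, 0, 2, 0, 0, 0))


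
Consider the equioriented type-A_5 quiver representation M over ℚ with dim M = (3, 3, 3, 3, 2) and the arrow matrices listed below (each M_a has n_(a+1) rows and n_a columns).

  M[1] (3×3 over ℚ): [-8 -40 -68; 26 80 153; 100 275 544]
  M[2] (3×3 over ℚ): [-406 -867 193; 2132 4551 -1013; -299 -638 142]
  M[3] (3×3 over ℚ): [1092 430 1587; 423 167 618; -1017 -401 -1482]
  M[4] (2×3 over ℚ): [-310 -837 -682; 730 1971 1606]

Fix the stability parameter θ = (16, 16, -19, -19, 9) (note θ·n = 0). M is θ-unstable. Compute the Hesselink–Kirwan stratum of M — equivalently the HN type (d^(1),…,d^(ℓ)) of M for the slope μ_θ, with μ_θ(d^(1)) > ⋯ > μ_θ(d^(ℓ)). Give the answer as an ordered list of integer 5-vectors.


Via rank(M_{q-1}∘⋯∘M_p): M ≅ I[1,1], I[1,2], I[1,3], I[2,5], I[3,4], I[4,4], I[5,5].
μ_θ-semistable layers: μ^(1)=16; μ^(2)=9; μ^(3)=13/3; μ^(4)=-22/3; μ^(5)=-19

((2, 1, 0, 0, 0); (0, 0, 0, 0, 2); (1, 1, 1, 0, 0); (0, 1, 1, 1, 0); (0, 0, 1, 2, 0))


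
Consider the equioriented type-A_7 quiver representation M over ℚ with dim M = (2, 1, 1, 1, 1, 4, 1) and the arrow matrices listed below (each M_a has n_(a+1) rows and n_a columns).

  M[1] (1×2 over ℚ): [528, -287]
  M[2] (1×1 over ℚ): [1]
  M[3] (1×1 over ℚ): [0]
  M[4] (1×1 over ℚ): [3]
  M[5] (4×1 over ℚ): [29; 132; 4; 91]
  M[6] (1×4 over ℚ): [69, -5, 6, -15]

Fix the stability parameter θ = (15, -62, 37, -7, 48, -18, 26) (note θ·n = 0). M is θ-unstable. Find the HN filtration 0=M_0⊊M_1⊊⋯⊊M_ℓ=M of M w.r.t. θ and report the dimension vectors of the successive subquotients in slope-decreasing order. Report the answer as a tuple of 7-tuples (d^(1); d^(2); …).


Interval decomposition of M: I[1,1], I[1,3], I[4,6], I[6,6]^2, I[6,7].
HN type (ℓ=6): μ^(1)=37; μ^(2)=26; μ^(3)=15; μ^(4)=-7; μ^(5)=-18; μ^(6)=-47/2

((0, 0, 1, 0, 0, 0, 0); (0, 0, 0, 0, 0, 0, 1); (1, 0, 0, 0, 1, 1, 0); (0, 0, 0, 1, 0, 0, 0); (0, 0, 0, 0, 0, 3, 0); (1, 1, 0, 0, 0, 0, 0))


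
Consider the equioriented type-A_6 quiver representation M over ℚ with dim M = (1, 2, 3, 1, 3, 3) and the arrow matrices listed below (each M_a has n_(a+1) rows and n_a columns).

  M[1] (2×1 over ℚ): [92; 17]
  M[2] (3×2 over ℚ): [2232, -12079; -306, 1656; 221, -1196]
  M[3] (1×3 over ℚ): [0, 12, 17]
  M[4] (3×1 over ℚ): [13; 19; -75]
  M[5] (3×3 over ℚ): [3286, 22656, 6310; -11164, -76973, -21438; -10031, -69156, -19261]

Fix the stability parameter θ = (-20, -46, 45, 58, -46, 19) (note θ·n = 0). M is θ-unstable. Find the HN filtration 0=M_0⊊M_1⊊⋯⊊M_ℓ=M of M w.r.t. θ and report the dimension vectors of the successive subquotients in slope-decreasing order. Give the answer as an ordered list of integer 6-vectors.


Via rank(M_{q-1}∘⋯∘M_p): M ≅ I[1,3], I[2,6], I[3,3], I[5,6]^2.
μ_θ-semistable layers: μ^(1)=45; μ^(2)=19; μ^(3)=-33; μ^(4)=-46

((0, 0, 2, 0, 0, 0); (0, 0, 1, 1, 1, 3); (1, 1, 0, 0, 0, 0); (0, 1, 0, 0, 2, 0))


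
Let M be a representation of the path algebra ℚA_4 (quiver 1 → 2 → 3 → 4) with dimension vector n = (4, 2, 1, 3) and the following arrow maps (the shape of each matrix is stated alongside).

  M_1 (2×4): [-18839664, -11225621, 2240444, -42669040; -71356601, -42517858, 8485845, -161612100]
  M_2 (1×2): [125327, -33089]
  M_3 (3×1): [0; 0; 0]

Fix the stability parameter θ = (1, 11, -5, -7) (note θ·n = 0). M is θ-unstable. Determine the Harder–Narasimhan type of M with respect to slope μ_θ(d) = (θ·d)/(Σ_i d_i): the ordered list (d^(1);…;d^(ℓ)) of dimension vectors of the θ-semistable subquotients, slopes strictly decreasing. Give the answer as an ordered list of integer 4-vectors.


Via rank(M_{q-1}∘⋯∘M_p): M ≅ I[1,1]^2, I[1,2], I[1,3], I[4,4]^3.
μ_θ-semistable layers: μ^(1)=11; μ^(2)=3; μ^(3)=1; μ^(4)=-7

((0, 1, 0, 0); (0, 1, 1, 0); (4, 0, 0, 0); (0, 0, 0, 3))


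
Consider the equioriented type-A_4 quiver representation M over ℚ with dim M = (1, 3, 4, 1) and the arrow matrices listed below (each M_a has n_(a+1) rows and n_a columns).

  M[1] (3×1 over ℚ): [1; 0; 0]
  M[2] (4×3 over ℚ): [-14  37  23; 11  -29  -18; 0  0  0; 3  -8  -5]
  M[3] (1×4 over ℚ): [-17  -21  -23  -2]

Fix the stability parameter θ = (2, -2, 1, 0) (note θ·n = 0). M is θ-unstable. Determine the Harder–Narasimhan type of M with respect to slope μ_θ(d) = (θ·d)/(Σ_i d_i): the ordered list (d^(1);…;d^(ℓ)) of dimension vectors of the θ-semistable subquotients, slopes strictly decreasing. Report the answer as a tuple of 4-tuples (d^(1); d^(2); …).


Interval decomposition of M: I[1,4], I[2,2], I[2,3], I[3,3]^2.
HN type (ℓ=4): μ^(1)=1; μ^(2)=1/2; μ^(3)=0; μ^(4)=-2

((0, 0, 3, 0); (0, 0, 1, 1); (1, 1, 0, 0); (0, 2, 0, 0))


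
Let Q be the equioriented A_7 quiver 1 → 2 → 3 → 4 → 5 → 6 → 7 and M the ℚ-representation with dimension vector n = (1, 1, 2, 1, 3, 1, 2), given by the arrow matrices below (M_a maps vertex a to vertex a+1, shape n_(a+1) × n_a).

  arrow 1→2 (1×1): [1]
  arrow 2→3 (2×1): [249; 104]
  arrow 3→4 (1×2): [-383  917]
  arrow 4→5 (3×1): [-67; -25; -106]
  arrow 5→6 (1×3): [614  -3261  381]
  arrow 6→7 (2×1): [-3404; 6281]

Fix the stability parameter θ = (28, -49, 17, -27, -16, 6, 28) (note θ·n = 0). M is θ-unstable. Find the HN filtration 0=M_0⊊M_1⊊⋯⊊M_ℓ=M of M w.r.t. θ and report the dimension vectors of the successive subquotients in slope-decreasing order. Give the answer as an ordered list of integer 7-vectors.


Via rank(M_{q-1}∘⋯∘M_p): M ≅ I[1,7], I[3,3], I[5,5]^2, I[7,7].
μ_θ-semistable layers: μ^(1)=28; μ^(2)=17; μ^(3)=6; μ^(4)=-26/3; μ^(5)=-21/2; μ^(6)=-16

((0, 0, 0, 0, 0, 0, 2); (0, 0, 1, 0, 0, 0, 0); (0, 0, 0, 0, 0, 1, 0); (0, 0, 1, 1, 1, 0, 0); (1, 1, 0, 0, 0, 0, 0); (0, 0, 0, 0, 2, 0, 0))


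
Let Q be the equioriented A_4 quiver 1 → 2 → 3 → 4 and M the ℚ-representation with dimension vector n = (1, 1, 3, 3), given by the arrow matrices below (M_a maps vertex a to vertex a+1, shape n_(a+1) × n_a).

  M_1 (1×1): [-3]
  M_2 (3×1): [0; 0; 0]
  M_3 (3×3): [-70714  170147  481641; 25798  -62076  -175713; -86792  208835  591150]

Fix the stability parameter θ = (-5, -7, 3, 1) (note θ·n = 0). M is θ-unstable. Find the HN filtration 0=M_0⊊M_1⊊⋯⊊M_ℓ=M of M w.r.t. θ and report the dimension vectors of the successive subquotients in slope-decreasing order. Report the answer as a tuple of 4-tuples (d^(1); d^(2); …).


Via rank(M_{q-1}∘⋯∘M_p): M ≅ I[1,2], I[3,3], I[3,4]^2, I[4,4].
μ_θ-semistable layers: μ^(1)=3; μ^(2)=2; μ^(3)=1; μ^(4)=-6

((0, 0, 1, 0); (0, 0, 2, 2); (0, 0, 0, 1); (1, 1, 0, 0))


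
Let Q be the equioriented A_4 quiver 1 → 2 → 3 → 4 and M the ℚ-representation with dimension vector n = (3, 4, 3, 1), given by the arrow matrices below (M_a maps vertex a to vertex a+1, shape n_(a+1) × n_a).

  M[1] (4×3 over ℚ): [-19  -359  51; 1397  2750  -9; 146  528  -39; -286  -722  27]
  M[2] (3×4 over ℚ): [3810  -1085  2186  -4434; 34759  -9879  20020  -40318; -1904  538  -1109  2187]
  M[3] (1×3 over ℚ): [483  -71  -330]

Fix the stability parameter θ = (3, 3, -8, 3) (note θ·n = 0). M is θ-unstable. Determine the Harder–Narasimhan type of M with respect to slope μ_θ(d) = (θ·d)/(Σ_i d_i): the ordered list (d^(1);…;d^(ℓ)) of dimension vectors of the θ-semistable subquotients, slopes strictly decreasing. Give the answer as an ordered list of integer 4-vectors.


Interval decomposition of M: I[1,3]^2, I[1,4], I[2,2].
HN type (ℓ=2): μ^(1)=3; μ^(2)=-2/3

((0, 1, 0, 1); (3, 3, 3, 0))


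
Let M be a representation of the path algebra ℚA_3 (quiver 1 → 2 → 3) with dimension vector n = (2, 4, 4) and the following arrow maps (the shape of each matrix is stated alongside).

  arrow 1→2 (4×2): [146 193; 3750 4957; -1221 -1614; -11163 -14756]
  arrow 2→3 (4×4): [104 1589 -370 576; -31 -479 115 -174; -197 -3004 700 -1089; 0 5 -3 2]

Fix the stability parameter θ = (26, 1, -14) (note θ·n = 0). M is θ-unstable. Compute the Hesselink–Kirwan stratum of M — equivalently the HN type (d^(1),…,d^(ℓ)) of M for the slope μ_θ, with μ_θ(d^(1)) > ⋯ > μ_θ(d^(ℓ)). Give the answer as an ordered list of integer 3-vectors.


Interval decomposition of M: I[1,3]^2, I[2,3]^2.
HN type (ℓ=2): μ^(1)=13/3; μ^(2)=-13/2

((2, 2, 2); (0, 2, 2))


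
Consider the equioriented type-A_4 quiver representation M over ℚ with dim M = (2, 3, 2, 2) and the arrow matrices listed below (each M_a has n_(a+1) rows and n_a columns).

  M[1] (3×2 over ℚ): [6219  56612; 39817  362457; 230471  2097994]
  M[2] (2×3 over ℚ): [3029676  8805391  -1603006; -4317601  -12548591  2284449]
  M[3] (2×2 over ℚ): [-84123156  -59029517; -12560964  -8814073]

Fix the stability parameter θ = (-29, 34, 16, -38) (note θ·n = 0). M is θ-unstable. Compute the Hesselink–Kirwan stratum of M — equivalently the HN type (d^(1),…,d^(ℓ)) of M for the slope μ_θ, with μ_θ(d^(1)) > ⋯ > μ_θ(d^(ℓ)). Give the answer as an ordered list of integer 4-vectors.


Barcode: M ≅ I[1,2], I[1,4], I[2,3], I[4,4]. HN layers by μ_θ (5 steps, strictly decreasing):
  μ^(1)=34; μ^(2)=25; μ^(3)=4; μ^(4)=-29; μ^(5)=-38

((0, 1, 0, 0); (0, 1, 1, 0); (0, 1, 1, 1); (2, 0, 0, 0); (0, 0, 0, 1))


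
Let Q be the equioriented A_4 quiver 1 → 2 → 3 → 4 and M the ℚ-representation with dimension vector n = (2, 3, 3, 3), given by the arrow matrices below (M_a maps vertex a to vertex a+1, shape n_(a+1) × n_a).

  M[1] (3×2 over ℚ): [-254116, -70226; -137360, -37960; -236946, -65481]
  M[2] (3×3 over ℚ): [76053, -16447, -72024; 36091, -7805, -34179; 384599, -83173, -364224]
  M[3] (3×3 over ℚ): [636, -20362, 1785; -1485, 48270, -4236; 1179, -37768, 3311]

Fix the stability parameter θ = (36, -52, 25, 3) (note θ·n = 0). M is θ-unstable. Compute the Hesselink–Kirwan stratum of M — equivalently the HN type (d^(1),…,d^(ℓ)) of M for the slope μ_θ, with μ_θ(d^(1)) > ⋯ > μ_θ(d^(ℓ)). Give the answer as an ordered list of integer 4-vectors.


Interval decomposition of M: I[1,1], I[1,3], I[2,2], I[2,4], I[3,4], I[4,4].
HN type (ℓ=6): μ^(1)=36; μ^(2)=25; μ^(3)=14; μ^(4)=3; μ^(5)=-8; μ^(6)=-52

((1, 0, 0, 0); (0, 0, 1, 0); (0, 0, 2, 2); (0, 0, 0, 1); (1, 1, 0, 0); (0, 2, 0, 0))


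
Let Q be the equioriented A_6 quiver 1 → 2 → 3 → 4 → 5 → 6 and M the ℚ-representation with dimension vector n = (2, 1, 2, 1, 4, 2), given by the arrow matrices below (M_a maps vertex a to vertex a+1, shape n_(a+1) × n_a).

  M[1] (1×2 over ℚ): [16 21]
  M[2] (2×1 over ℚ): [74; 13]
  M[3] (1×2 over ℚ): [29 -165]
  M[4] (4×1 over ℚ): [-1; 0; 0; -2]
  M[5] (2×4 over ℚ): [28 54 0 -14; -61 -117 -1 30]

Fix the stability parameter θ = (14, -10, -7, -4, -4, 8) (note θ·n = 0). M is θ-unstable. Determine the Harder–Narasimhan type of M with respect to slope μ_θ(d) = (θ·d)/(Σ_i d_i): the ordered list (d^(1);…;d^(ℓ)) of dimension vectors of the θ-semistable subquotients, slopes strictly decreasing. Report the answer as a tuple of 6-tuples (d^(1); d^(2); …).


Via rank(M_{q-1}∘⋯∘M_p): M ≅ I[1,1], I[1,6], I[3,3], I[5,5]^2, I[5,6].
μ_θ-semistable layers: μ^(1)=14; μ^(2)=8; μ^(3)=-11/5; μ^(4)=-4; μ^(5)=-7

((1, 0, 0, 0, 0, 0); (0, 0, 0, 0, 0, 2); (1, 1, 1, 1, 1, 0); (0, 0, 0, 0, 3, 0); (0, 0, 1, 0, 0, 0))


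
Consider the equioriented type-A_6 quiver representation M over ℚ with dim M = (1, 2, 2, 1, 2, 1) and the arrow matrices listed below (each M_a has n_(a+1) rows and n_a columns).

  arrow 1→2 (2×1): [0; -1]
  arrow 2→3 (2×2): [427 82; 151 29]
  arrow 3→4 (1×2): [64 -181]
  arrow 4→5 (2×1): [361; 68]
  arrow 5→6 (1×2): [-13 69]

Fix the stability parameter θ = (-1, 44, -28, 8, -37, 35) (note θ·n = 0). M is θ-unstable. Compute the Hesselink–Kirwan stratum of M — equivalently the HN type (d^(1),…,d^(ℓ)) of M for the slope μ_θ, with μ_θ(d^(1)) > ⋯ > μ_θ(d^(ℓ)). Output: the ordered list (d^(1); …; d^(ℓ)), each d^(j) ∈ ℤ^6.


Via rank(M_{q-1}∘⋯∘M_p): M ≅ I[1,6], I[2,3], I[5,5].
μ_θ-semistable layers: μ^(1)=35; μ^(2)=8; μ^(3)=-14/5; μ^(4)=-37

((0, 0, 0, 0, 0, 1); (0, 1, 1, 0, 0, 0); (1, 1, 1, 1, 1, 0); (0, 0, 0, 0, 1, 0))
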